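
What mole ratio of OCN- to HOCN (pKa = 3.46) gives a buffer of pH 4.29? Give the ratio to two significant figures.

pH = pKa + log(r) ⇒ log(r) = 4.29 − 3.46 = +0.83
r = [OCN-]/[HOCN] = 10^(+0.83) = 6.76

ratio = 6.8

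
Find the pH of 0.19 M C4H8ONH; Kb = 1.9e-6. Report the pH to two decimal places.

pH = 10.78

C4H8ONH + H2O ⇌ C4H8ONH2+ + OH-
Kb = [OH-]²/(0.19 − [OH-]) = 1.9 × 10^-6
Neglecting [OH-] in the denominator: [OH-] = √(1.9 × 10^-6 × 0.19) = 6.01 × 10^-4 M
Check: 0.32% ionized — well under 5%, approximation valid.
pOH = −log(6.01 × 10^-4) = 3.22; pH = 14.00 − 3.22 = 10.78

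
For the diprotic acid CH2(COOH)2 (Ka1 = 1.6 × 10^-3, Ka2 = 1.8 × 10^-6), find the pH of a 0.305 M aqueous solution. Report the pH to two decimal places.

Ka1 ≫ Ka2, so treat the first dissociation as the only significant source of H+.
Ka1 = x²/(0.305 − x) = 1.6 × 10^-3
Solving the quadratic: x = (−Ka1 + √(Ka1² + 4·Ka1·C₀))/2 = 2.13 × 10^-2 M
pH = −log(2.13 × 10^-2) = 1.67

pH = 1.67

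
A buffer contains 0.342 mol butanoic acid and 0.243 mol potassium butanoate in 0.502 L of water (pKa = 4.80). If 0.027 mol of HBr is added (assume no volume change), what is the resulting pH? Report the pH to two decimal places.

After neutralization: n(CH3(CH2)2COOH) = 0.369 mol, n(CH3(CH2)2COO-) = 0.216 mol.
pH = pKa + log([A⁻]/[HA]) = 4.80 + log(0.216/0.369) = 4.80 -0.233

pH = 4.57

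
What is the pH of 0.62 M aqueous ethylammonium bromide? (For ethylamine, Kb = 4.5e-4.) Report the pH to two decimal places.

pH = 5.43

C2H5NH3+ is the conjugate acid of the weak base C2H5NH2.
Ka = Kw/Kb = 1.0×10^-14 / 4.5 × 10^-4 = 2.22 × 10^-11
Ka = x²/(0.62 − x) = 2.22 × 10^-11
Since Ka ≪ C₀, x ≈ √(Ka·C₀) = 3.71 × 10^-6 M.
pH = −log(3.71 × 10^-6) = 5.43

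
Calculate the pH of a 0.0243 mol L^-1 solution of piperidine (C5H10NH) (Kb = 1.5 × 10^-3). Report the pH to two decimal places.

pH = 11.73

C5H10NH + H2O ⇌ C5H10NH2+ + OH-
From the ICE table, Kb = [OH-]²/(0.0243 − [OH-]) = 1.5 × 10^-3.
The 5% rule fails; solving [OH-]² + Kb·[OH-] − Kb·C₀ = 0 exactly:
[OH-] = (−Kb + √(Kb² + 4·Kb·C₀))/2 = 5.33 × 10^-3 M
pOH = 2.27, so pH = 14.00 − pOH = 11.73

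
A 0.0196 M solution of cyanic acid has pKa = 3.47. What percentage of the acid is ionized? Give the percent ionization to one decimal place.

12.3%

HOCN ⇌ OCN- + H+; let x = [H+] at equilibrium.
Ka = 10^(−3.47) = 3.39 × 10^-4
Ka = x²/(C₀ − x); solving the quadratic gives x = 2.41 × 10^-3 M.
Fraction ionized = 2.41 × 10^-3 / 0.0196 = 0.1230 → 12.3%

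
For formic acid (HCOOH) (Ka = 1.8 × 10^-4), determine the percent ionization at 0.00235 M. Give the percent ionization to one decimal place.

24.1%

HCOOH ⇌ HCOO- + H+; let x = [H+] at equilibrium.
Solve x² + 0.00018x − 4.23e-07 = 0 → x = 5.67 × 10^-4 M
% ionization = x/C₀ × 100% = 5.67 × 10^-4/0.00235 × 100% = 24.1%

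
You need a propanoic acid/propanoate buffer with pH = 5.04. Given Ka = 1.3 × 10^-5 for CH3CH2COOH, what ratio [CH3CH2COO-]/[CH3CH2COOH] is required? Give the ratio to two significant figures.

pKa = -log(1.3 × 10^-5) = 4.886
pH = pKa + log(r) ⇒ log(r) = 5.04 − 4.886 = +0.154
r = [CH3CH2COO-]/[CH3CH2COOH] = 10^(+0.154) = 1.43

ratio = 1.4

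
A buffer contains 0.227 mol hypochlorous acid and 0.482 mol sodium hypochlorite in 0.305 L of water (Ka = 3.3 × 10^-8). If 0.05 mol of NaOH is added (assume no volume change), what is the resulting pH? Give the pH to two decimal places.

pH = 7.96

After neutralization: n(HOCl) = 0.177 mol, n(OCl-) = 0.532 mol.
pKa = −log(3.3 × 10^-8) = 7.481
pH = pKa + log([A⁻]/[HA]) = 7.481 + log(0.532/0.177) = 7.481 +0.478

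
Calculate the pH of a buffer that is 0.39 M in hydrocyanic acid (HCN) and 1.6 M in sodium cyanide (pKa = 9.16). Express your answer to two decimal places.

pH = 9.77

pH = pKa + log([A⁻]/[HA]) = 9.16 + log(1.6/0.39)
pH = 9.16 + (+0.613) = 9.77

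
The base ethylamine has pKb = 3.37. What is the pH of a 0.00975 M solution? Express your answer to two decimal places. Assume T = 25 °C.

pH = 11.26

C2H5NH2 + H2O ⇌ C2H5NH3+ + OH-
Kb = 10^(−3.37) = 4.27 × 10^-4
Kb = [OH-]²/(0.00975 − [OH-]) = 4.27 × 10^-4
Here C₀/Kb ≈ 22.8, so the small-[OH-] approximation fails. Use the quadratic:
[OH-] = (−Kb + √(Kb² + 4·Kb·C₀))/2 = 1.84 × 10^-3 M
pOH = 2.74, so pH = 14.00 − pOH = 11.26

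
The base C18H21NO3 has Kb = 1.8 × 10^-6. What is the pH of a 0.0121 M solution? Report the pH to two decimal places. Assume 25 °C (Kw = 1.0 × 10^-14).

C18H21NO3 + H2O ⇌ C18H22NO3+ + OH-
From the ICE table, Kb = [OH-]²/(0.0121 − [OH-]) = 1.8 × 10^-6.
Neglecting [OH-] in the denominator: [OH-] = √(1.8 × 10^-6 × 0.0121) = 1.48 × 10^-4 M
Check: 1.2% ionized — well under 5%, approximation valid.
pOH = 3.83, so pH = 14.00 − pOH = 10.17

pH = 10.17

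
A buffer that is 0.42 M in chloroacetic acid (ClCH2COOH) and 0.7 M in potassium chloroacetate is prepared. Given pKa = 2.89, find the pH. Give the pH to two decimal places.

pH = 3.11

pH = pKa + log([A⁻]/[HA]) = 2.89 + log(0.7/0.42)
pH = 2.89 + (+0.222) = 3.11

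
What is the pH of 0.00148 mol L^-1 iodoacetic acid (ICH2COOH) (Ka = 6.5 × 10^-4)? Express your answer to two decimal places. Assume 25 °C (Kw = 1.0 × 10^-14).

pH = 3.15

ICH2COOH ⇌ ICH2COO- + H+
Ka = x²/(0.00148 − x) = 6.5 × 10^-4
x is not negligible relative to C₀; solve x² + 0.00065·x − 9.62e-07 = 0.
x = (−Ka + √(Ka² + 4·Ka·C₀))/2 = 7.08 × 10^-4 M
pH = −log[H+] = −log(7.08 × 10^-4) = 3.15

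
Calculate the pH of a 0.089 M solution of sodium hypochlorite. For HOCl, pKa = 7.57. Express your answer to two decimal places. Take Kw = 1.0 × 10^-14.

pH = 10.26

OCl- is the conjugate base of the weak acid HOCl.
Ka = 10^(−7.57) = 2.69 × 10^-8
Kb = Kw/Ka = 1.0×10^-14 / 2.69 × 10^-8 = 3.72 × 10^-7
Kb = [OH-]²/(0.089 − [OH-]) = 3.72 × 10^-7
Since Kb ≪ C₀, [OH-] ≈ √(Kb·C₀) = 1.82 × 10^-4 M.
([OH-]/C₀ = 0.2% < 5%, so the approximation holds.)
pOH = 3.74, so pH = 14.00 − pOH = 10.26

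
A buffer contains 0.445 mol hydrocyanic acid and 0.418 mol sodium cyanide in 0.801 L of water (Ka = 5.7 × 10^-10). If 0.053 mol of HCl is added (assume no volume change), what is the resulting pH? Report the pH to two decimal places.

pH = 9.11

Added H+ converts CN- to HCN: HCN → 0.498 mol, CN- → 0.365 mol.
pKa = −log(5.7 × 10^-10) = 9.244
Henderson–Hasselbalch with mole ratio 0.365/0.498: pH = 9.244 + (-0.135)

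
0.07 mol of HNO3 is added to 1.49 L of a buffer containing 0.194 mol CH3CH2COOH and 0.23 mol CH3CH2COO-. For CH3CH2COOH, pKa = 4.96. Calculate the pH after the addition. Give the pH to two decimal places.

Added H+ converts CH3CH2COO- to CH3CH2COOH: CH3CH2COOH → 0.264 mol, CH3CH2COO- → 0.16 mol.
Henderson–Hasselbalch with mole ratio 0.16/0.264: pH = 4.96 + (-0.217)

pH = 4.74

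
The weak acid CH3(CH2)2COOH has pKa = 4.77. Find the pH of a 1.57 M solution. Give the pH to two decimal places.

CH3(CH2)2COOH ⇌ CH3(CH2)2COO- + H+
Ka = 10^(−4.77) = 1.70 × 10^-5
From the ICE table, Ka = [H+]²/(1.57 − [H+]) = 1.70 × 10^-5.
Since Ka ≪ C₀, [H+] ≈ √(Ka·C₀) = 5.17 × 10^-3 M.
pH = −log(5.17 × 10^-3) = 2.29

pH = 2.29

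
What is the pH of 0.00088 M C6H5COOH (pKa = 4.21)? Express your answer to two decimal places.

C6H5COOH ⇌ C6H5COO- + H+
Ka = 10^(−4.21) = 6.17 × 10^-5
Ka = x²/(0.00088 − x) = 6.17 × 10^-5
x is not negligible relative to C₀; solve x² + 6.17e-05·x − 5.43e-08 = 0.
x = (−Ka + √(Ka² + 4·Ka·C₀))/2 = 2.04 × 10^-4 M
pH = −log(2.04 × 10^-4) = 3.69

pH = 3.69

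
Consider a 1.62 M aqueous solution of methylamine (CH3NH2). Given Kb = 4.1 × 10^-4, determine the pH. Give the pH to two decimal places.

pH = 12.41

CH3NH2 + H2O ⇌ CH3NH3+ + OH-
Kb = [OH-]²/(1.62 − [OH-]) = 4.1 × 10^-4
Neglecting [OH-] in the denominator: [OH-] = √(4.1 × 10^-4 × 1.62) = 2.58 × 10^-2 M
pOH = 1.59, so pH = 14.00 − pOH = 12.41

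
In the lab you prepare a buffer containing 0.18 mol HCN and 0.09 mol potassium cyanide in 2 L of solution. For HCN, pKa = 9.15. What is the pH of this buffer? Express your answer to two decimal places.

Using pH = pKa + log([base]/[acid]) with [base]/[acid] = 0.09/0.18:
pH = 9.15 + (-0.301) = 8.85

pH = 8.85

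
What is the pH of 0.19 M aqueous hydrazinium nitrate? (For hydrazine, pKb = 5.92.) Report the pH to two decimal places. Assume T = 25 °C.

N2H5+ is the conjugate acid of the weak base N2H4.
Kb = 10^(−5.92) = 1.20 × 10^-6
Ka = Kw/Kb = 1.0×10^-14 / 1.20 × 10^-6 = 8.33 × 10^-9
Let x = [H+] at equilibrium. Ka = x²/(0.19 − x).
Neglecting x in the denominator: x = √(8.33 × 10^-9 × 0.19) = 3.98 × 10^-5 M
pH = −log[H+] = −log(3.98 × 10^-5) = 4.40

pH = 4.40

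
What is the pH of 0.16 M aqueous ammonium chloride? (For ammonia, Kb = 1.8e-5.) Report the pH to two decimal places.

pH = 5.03

NH4+ is the conjugate acid of the weak base NH3.
Ka = Kw/Kb = 1.0×10^-14 / 1.8 × 10^-5 = 5.56 × 10^-10
Ka = [H+]²/(0.16 − [H+]) = 5.56 × 10^-10
Assume [H+] ≪ 0.16: [H+] ≈ √(5.56 × 10^-10 × 0.16) = 9.43 × 10^-6 M
pH = −log(9.43 × 10^-6) = 5.03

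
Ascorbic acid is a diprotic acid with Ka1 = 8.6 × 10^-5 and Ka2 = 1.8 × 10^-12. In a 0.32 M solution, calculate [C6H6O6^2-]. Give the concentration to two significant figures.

1.8 × 10^-12 M

First ionization gives [H+] ≈ [HC6H6O6-] = 5.25 × 10^-3 M.
Second step: Ka2 = [H+][C6H6O6^2-]/[HC6H6O6-] ≈ [C6H6O6^2-] (since [H+] ≈ [HC6H6O6-]).
So [C6H6O6^2-] ≈ Ka2.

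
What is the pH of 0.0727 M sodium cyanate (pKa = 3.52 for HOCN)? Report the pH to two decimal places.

OCN- is the conjugate base of the weak acid HOCN.
Ka = 10^(−3.52) = 3.02 × 10^-4
Kb = Kw/Ka = 1.0×10^-14 / 3.02 × 10^-4 = 3.31 × 10^-11
Kb = [OH-]²/(0.0727 − [OH-]) = 3.31 × 10^-11
Since Kb ≪ C₀, [OH-] ≈ √(Kb·C₀) = 1.55 × 10^-6 M.
pOH = −log(1.55 × 10^-6) = 5.81; pH = 14.00 − 5.81 = 8.19

pH = 8.19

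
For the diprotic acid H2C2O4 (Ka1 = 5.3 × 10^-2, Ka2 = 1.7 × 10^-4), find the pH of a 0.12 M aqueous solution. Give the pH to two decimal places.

Since Ka1 ≫ Ka2, the first ionization dominates [H+].
Ka1 = x²/(0.12 − x) = 5.3 × 10^-2
Solving the quadratic: x = (−Ka1 + √(Ka1² + 4·Ka1·C₀))/2 = 5.75 × 10^-2 M
pH = −log(5.75 × 10^-2) = 1.24

pH = 1.24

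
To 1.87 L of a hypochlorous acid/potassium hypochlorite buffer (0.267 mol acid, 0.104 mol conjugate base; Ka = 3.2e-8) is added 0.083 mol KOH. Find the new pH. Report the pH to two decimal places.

After neutralization: n(HOCl) = 0.184 mol, n(OCl-) = 0.187 mol.
pKa = −log(3.2 × 10^-8) = 7.495
Henderson–Hasselbalch with mole ratio 0.187/0.184: pH = 7.495 + (+0.007)

pH = 7.50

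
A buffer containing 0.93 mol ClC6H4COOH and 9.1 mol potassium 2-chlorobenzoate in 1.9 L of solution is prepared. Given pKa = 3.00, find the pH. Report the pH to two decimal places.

Henderson–Hasselbalch: pH = pKa + log([ClC6H4COO-]/[ClC6H4COOH]) = 3.00 + log(9.1/0.93)
pH = 3.00 + (+0.991) = 3.99

pH = 3.99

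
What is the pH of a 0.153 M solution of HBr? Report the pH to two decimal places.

HBr is a strong acid and dissociates completely, so [H+] = 0.153 M.
pH = -log(0.153) = 0.82

pH = 0.82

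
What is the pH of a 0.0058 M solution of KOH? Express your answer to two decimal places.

KOH is a strong base; [OH-] = 0.0058 M.
pOH = -log(0.0058) = 2.24
pH = 14.00 - 2.24 = 11.76

pH = 11.76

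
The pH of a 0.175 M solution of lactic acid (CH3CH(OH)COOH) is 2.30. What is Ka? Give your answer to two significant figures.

[H+] = 10^(-2.30) = 5.01 × 10^-3 M
At equilibrium [HA] = 0.175 − 5.01 × 10^-3 = 1.70 × 10^-1 M
Ka = [H+][A-]/[HA] = (5.01 × 10^-3)² / 1.70 × 10^-1 = 1.5 × 10^-4

Ka = 1.5 × 10^-4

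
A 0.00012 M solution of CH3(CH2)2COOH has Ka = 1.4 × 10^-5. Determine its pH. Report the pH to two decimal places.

CH3(CH2)2COOH ⇌ CH3(CH2)2COO- + H+
From the ICE table, Ka = x²/(0.00012 − x) = 1.4 × 10^-5.
x is not negligible relative to C₀; solve x² + 1.4e-05·x − 1.68e-09 = 0.
x = [−1.4e-05 + √(1.4e-05² + 6.72e-09)]/2 = 3.46 × 10^-5 M
pH = −log[H+] = −log(3.46 × 10^-5) = 4.46

pH = 4.46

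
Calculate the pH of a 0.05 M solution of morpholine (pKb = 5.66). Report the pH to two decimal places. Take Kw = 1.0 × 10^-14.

pH = 10.52

C4H8ONH + H2O ⇌ C4H8ONH2+ + OH-
Kb = 10^(−5.66) = 2.19 × 10^-6
Kb = x²/(0.05 − x) = 2.19 × 10^-6
Since Kb ≪ C₀, x ≈ √(Kb·C₀) = 3.31 × 10^-4 M.
(x/C₀ = 0.66% < 5%, so the approximation holds.)
pOH = 3.48, so pH = 14.00 − pOH = 10.52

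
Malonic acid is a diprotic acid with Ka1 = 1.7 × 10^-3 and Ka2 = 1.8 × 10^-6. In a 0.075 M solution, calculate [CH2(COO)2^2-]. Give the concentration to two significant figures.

First ionization gives [H+] ≈ [CH2(COOH)COO-] = 1.05 × 10^-2 M.
Second step: Ka2 = [H+][CH2(COO)2^2-]/[CH2(COOH)COO-] ≈ [CH2(COO)2^2-] (since [H+] ≈ [CH2(COOH)COO-]).
So [CH2(COO)2^2-] ≈ Ka2.

1.8 × 10^-6 M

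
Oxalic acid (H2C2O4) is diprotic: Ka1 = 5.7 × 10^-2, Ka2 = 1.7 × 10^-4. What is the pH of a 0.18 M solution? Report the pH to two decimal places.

Since Ka1 ≫ Ka2, the first ionization dominates [H+].
Ka1 = x²/(0.18 − x) = 5.7 × 10^-2
Solving the quadratic: x = (−Ka1 + √(Ka1² + 4·Ka1·C₀))/2 = 7.67 × 10^-2 M
pH = −log(7.67 × 10^-2) = 1.12

pH = 1.12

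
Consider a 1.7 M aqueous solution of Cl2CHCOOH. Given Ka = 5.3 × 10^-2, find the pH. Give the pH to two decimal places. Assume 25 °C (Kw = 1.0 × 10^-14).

pH = 0.56

Cl2CHCOOH ⇌ Cl2CHCOO- + H+
Ka = [H+]²/(1.7 − [H+]) = 5.3 × 10^-2
The 5% rule fails; solving [H+]² + Ka·[H+] − Ka·C₀ = 0 exactly:
[H+] = (−Ka + √(Ka² + 4·Ka·C₀))/2 = 2.75 × 10^-1 M
pH = −log(2.75 × 10^-1) = 0.56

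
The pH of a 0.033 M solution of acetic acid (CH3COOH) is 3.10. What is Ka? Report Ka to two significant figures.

[H+] = 10^(-3.10) = 7.94 × 10^-4 M
At equilibrium [HA] = 0.033 − 7.94 × 10^-4 = 3.22 × 10^-2 M
Ka = [H+][A-]/[HA] = (7.94 × 10^-4)² / 3.22 × 10^-2 = 2.0 × 10^-5

Ka = 2.0 × 10^-5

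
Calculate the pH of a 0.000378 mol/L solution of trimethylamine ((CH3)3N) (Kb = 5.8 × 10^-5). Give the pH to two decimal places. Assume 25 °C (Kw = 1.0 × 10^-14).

(CH3)3N + H2O ⇌ (CH3)3NH+ + OH-
Kb = [OH-]²/(0.000378 − [OH-]) = 5.8 × 10^-5
[OH-] is not negligible relative to C₀; solve [OH-]² + 5.8e-05·[OH-] − 2.19e-08 = 0.
[OH-] = (−Kb + √(Kb² + 4·Kb·C₀))/2 = 1.22 × 10^-4 M
pOH = −log(1.22 × 10^-4) = 3.91; pH = 14.00 − 3.91 = 10.09

pH = 10.09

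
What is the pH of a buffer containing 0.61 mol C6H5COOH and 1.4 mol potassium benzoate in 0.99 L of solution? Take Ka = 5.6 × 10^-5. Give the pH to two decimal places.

pH = 4.61

pKa = −log(5.6 × 10^-5) = 4.252
Using pH = pKa + log([base]/[acid]) with [base]/[acid] = 1.4/0.61:
pH = 4.252 + (+0.361) = 4.61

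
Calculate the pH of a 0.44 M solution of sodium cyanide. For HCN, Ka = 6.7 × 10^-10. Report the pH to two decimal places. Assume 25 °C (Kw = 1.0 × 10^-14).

pH = 11.41

CN- is the conjugate base of the weak acid HCN.
Kb = Kw/Ka = 1.0×10^-14 / 6.7 × 10^-10 = 1.49 × 10^-5
Let x = [OH-] at equilibrium. Kb = x²/(0.44 − x).
Since Kb ≪ C₀, x ≈ √(Kb·C₀) = 2.56 × 10^-3 M.
pOH = −log(2.56 × 10^-3) = 2.59; pH = 14.00 − 2.59 = 11.41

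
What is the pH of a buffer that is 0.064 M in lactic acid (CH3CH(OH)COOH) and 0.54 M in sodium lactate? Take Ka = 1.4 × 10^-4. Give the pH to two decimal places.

pH = 4.78

pKa = −log(1.4 × 10^-4) = 3.854
pH = pKa + log([A⁻]/[HA]) = 3.854 + log(0.54/0.064)
pH = 3.854 + (+0.926) = 4.78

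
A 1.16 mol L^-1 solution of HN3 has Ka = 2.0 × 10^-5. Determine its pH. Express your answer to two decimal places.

pH = 2.32

HN3 ⇌ N3- + H+
From the ICE table, Ka = [H+]²/(1.16 − [H+]) = 2.0 × 10^-5.
Neglecting [H+] in the denominator: [H+] = √(2.0 × 10^-5 × 1.16) = 4.82 × 10^-3 M
pH = −log[H+] = −log(4.82 × 10^-3) = 2.32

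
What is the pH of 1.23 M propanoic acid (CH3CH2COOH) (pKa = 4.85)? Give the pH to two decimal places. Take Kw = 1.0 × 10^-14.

CH3CH2COOH ⇌ CH3CH2COO- + H+
Ka = 10^(−4.85) = 1.41 × 10^-5
From the ICE table, Ka = x²/(1.23 − x) = 1.41 × 10^-5.
Neglecting x in the denominator: x = √(1.41 × 10^-5 × 1.23) = 4.16 × 10^-3 M
(x/C₀ = 0.34% < 5%, so the approximation holds.)
pH = −log[H+] = −log(4.16 × 10^-3) = 2.38

pH = 2.38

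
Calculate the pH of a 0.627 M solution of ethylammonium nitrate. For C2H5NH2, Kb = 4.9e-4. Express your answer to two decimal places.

pH = 5.45

C2H5NH3+ is the conjugate acid of the weak base C2H5NH2.
Ka = Kw/Kb = 1.0×10^-14 / 4.9 × 10^-4 = 2.04 × 10^-11
Ka = x²/(0.627 − x) = 2.04 × 10^-11
Since Ka ≪ C₀, x ≈ √(Ka·C₀) = 3.58 × 10^-6 M.
Check: 0.00057% ionized — well under 5%, approximation valid.
pH = −log(3.58 × 10^-6) = 5.45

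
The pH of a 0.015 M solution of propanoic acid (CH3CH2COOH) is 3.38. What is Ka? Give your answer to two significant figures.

Ka = 1.2 × 10^-5

[H+] = 10^(-3.38) = 4.17 × 10^-4 M
At equilibrium [HA] = 0.015 − 4.17 × 10^-4 = 1.46 × 10^-2 M
Ka = [H+][A-]/[HA] = (4.17 × 10^-4)² / 1.46 × 10^-2 = 1.2 × 10^-5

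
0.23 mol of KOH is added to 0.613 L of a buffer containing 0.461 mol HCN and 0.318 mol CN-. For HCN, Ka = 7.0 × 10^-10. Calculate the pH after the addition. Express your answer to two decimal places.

OH- converts HCN to CN-: HCN → 0.231 mol, CN- → 0.548 mol.
pKa = −log(7.0 × 10^-10) = 9.155
pH = pKa + log(n_CN-/n_HCN) = 9.155 + log(0.548/0.231) = 9.155 + (+0.375)

pH = 9.53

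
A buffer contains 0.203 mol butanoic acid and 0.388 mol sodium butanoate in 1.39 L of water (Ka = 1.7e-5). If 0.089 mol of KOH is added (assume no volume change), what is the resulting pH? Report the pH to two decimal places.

OH- converts CH3(CH2)2COOH to CH3(CH2)2COO-: CH3(CH2)2COOH → 0.114 mol, CH3(CH2)2COO- → 0.477 mol.
pKa = −log(1.7 × 10^-5) = 4.770
pH = pKa + log(n_CH3(CH2)2COO-/n_CH3(CH2)2COOH) = 4.770 + log(0.477/0.114) = 4.770 + (+0.622)

pH = 5.39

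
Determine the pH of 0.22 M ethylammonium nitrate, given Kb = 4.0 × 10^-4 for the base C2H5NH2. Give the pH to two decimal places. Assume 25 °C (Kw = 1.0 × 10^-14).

C2H5NH3+ is the conjugate acid of the weak base C2H5NH2.
Ka = Kw/Kb = 1.0×10^-14 / 4.0 × 10^-4 = 2.50 × 10^-11
Ka = x²/(0.22 − x) = 2.50 × 10^-11
Neglecting x in the denominator: x = √(2.50 × 10^-11 × 0.22) = 2.35 × 10^-6 M
Check: 0.0011% ionized — well under 5%, approximation valid.
pH = −log(2.35 × 10^-6) = 5.63

pH = 5.63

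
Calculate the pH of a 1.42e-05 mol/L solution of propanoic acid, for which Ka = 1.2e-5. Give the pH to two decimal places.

pH = 5.08

CH3CH2COOH ⇌ CH3CH2COO- + H+
From the ICE table, Ka = [H+]²/(1.42e-05 − [H+]) = 1.2 × 10^-5.
Here C₀/Ka ≈ 1.18, so the small-[H+] approximation fails. Use the quadratic:
[H+] = (−Ka + √(Ka² + 4·Ka·C₀))/2 = 8.37 × 10^-6 M
pH = −log[H+] = −log(8.37 × 10^-6) = 5.08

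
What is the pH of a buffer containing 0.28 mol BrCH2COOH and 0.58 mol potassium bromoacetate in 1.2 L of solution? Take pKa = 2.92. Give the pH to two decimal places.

pH = 3.24

Using pH = pKa + log([base]/[acid]) with [base]/[acid] = 0.58/0.28:
pH = 2.92 + (+0.316) = 3.24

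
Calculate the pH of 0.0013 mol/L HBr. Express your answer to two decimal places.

pH = 2.89

HBr is a strong acid and dissociates completely, so [H+] = 0.0013 M.
pH = -log(0.0013) = 2.89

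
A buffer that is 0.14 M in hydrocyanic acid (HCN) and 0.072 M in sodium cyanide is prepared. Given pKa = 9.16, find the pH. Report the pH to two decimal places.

pH = 8.87

pH = pKa + log([A⁻]/[HA]) = 9.16 + log(0.072/0.14)
pH = 9.16 + (-0.289) = 8.87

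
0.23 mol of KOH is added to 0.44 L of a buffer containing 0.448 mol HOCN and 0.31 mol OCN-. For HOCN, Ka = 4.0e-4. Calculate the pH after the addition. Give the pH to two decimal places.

pH = 3.79

After neutralization: n(HOCN) = 0.218 mol, n(OCN-) = 0.54 mol.
pKa = −log(4.0 × 10^-4) = 3.398
pH = pKa + log(n_OCN-/n_HOCN) = 3.398 + log(0.54/0.218) = 3.398 + (+0.394)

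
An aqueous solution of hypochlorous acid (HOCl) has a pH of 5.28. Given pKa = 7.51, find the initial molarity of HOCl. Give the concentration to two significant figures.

[H+] = 10^(-5.28) = 5.25 × 10^-6 M = x
Ka = 10^(−7.51) = 3.09 × 10^-8
Ka = x²/(C₀ − x) ⇒ C₀ = x + x²/Ka
C₀ = 5.25 × 10^-6 + (5.25 × 10^-6)²/(3.09 × 10^-8) = 8.97 × 10^-4 M

C₀ = 9.0 × 10^-4 M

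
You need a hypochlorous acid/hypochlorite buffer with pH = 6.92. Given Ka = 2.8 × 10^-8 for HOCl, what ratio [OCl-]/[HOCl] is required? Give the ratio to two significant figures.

pKa = -log(2.8 × 10^-8) = 7.553
pH = pKa + log(r) ⇒ log(r) = 6.92 − 7.553 = -0.633
r = [OCl-]/[HOCl] = 10^(-0.633) = 0.233

ratio = 0.23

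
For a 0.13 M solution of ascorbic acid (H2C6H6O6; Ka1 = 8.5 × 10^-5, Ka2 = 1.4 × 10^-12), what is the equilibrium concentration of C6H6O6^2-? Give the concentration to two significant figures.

First ionization gives [H+] ≈ [HC6H6O6-] = 3.32 × 10^-3 M.
Second step: Ka2 = [H+][C6H6O6^2-]/[HC6H6O6-] ≈ [C6H6O6^2-] (since [H+] ≈ [HC6H6O6-]).
So [C6H6O6^2-] ≈ Ka2.

1.4 × 10^-12 M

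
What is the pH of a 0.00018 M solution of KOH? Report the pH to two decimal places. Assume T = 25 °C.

pH = 10.26

KOH is a strong base; [OH-] = 0.00018 M.
pOH = -log(0.00018) = 3.74
pH = 14.00 - 3.74 = 10.26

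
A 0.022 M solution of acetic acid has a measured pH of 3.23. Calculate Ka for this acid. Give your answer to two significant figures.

[H+] = 10^(-3.23) = 5.89 × 10^-4 M
At equilibrium [HA] = 0.022 − 5.89 × 10^-4 = 2.14 × 10^-2 M
Ka = [H+][A-]/[HA] = (5.89 × 10^-4)² / 2.14 × 10^-2 = 1.6 × 10^-5

Ka = 1.6 × 10^-5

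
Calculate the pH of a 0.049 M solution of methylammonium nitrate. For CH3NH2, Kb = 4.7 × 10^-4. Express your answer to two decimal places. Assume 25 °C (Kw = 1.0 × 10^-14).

pH = 5.99

CH3NH3+ is the conjugate acid of the weak base CH3NH2.
Ka = Kw/Kb = 1.0×10^-14 / 4.7 × 10^-4 = 2.13 × 10^-11
From the ICE table, Ka = x²/(0.049 − x) = 2.13 × 10^-11.
Neglecting x in the denominator: x = √(2.13 × 10^-11 × 0.049) = 1.02 × 10^-6 M
(x/C₀ = 0.0021% < 5%, so the approximation holds.)
pH = −log(1.02 × 10^-6) = 5.99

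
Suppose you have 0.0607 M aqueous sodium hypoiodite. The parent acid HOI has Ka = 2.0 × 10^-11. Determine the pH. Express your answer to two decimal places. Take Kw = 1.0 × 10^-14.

pH = 11.72

OI- is the conjugate base of the weak acid HOI.
Kb = Kw/Ka = 1.0×10^-14 / 2.0 × 10^-11 = 5.00 × 10^-4
From the ICE table, Kb = [OH-]²/(0.0607 − [OH-]) = 5.00 × 10^-4.
Here C₀/Kb ≈ 121, so the small-[OH-] approximation fails. Use the quadratic:
[OH-] = [−0.0005 + √(0.0005² + 0.000121)]/2 = 5.26 × 10^-3 M
pOH = 2.28, so pH = 14.00 − pOH = 11.72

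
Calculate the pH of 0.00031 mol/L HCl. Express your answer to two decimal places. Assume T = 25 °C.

pH = 3.51

HCl is a strong acid and dissociates completely, so [H+] = 0.00031 M.
pH = -log(0.00031) = 3.51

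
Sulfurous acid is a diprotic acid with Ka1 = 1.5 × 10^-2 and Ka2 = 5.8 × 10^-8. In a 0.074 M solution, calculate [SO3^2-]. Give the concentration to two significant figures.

5.8 × 10^-8 M

First ionization gives [H+] ≈ [HSO3-] = 2.67 × 10^-2 M.
Second step: Ka2 = [H+][SO3^2-]/[HSO3-] ≈ [SO3^2-] (since [H+] ≈ [HSO3-]).
So [SO3^2-] ≈ Ka2.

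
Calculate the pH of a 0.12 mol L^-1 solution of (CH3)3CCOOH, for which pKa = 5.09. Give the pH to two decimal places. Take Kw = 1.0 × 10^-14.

pH = 3.01

(CH3)3CCOOH ⇌ (CH3)3CCOO- + H+
Ka = 10^(−5.09) = 8.13 × 10^-6
Ka = x²/(0.12 − x) = 8.13 × 10^-6
Since Ka ≪ C₀, x ≈ √(Ka·C₀) = 9.88 × 10^-4 M.
pH = −log[H+] = −log(9.88 × 10^-4) = 3.01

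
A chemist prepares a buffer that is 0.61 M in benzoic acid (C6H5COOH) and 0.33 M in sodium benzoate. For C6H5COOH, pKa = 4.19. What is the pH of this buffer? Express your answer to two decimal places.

Henderson–Hasselbalch: pH = pKa + log([C6H5COO-]/[C6H5COOH]) = 4.19 + log(0.33/0.61)
pH = 4.19 + (-0.267) = 3.92

pH = 3.92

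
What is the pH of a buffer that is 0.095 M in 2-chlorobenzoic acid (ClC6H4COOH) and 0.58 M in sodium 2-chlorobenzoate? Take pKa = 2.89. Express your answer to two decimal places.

pH = 3.68

pH = pKa + log([A⁻]/[HA]) = 2.89 + log(0.58/0.095)
pH = 2.89 + (+0.786) = 3.68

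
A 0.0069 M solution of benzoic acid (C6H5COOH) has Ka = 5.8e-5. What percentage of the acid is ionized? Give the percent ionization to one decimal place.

C6H5COOH ⇌ C6H5COO- + H+; let x = [H+] at equilibrium.
Ka = x²/(C₀ − x); solving the quadratic gives x = 6.04 × 10^-4 M.
% ionization = x/C₀ × 100% = 6.04 × 10^-4/0.0069 × 100% = 8.8%

8.8%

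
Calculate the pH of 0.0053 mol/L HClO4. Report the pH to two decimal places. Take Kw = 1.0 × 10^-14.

pH = 2.28

HClO4 is a strong acid and dissociates completely, so [H+] = 0.0053 M.
pH = -log(0.0053) = 2.28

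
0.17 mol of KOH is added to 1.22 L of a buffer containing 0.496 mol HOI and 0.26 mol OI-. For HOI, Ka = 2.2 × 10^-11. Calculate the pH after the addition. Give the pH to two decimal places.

pH = 10.78

After neutralization: n(HOI) = 0.326 mol, n(OI-) = 0.43 mol.
pKa = −log(2.2 × 10^-11) = 10.658
pH = pKa + log([A⁻]/[HA]) = 10.658 + log(0.43/0.326) = 10.658 +0.120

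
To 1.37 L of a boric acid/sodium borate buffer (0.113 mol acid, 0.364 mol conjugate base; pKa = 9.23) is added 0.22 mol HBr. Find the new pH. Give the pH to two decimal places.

pH = 8.87

Added H+ converts B(OH)4- to B(OH)3: B(OH)3 → 0.333 mol, B(OH)4- → 0.144 mol.
pH = pKa + log(n_B(OH)4-/n_B(OH)3) = 9.23 + log(0.144/0.333) = 9.23 + (-0.364)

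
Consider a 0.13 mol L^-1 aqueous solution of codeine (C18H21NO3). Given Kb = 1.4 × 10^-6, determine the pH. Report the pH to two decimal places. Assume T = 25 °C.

C18H21NO3 + H2O ⇌ C18H22NO3+ + OH-
Kb = [OH-]²/(0.13 − [OH-]) = 1.4 × 10^-6
Assume [OH-] ≪ 0.13: [OH-] ≈ √(1.4 × 10^-6 × 0.13) = 4.27 × 10^-4 M
pOH = 3.37, so pH = 14.00 − pOH = 10.63

pH = 10.63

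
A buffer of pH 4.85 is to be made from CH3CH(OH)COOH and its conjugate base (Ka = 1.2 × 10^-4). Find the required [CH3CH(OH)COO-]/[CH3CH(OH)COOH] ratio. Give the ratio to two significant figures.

pKa = -log(1.2 × 10^-4) = 3.921
pH = pKa + log(r) ⇒ log(r) = 4.85 − 3.921 = +0.929
r = [CH3CH(OH)COO-]/[CH3CH(OH)COOH] = 10^(+0.929) = 8.49

ratio = 8.5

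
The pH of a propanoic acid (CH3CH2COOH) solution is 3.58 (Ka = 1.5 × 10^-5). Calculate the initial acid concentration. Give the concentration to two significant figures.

[H+] = 10^(-3.58) = 2.63 × 10^-4 M = x
Ka = x²/(C₀ − x) ⇒ C₀ = x + x²/Ka
C₀ = 2.63 × 10^-4 + (2.63 × 10^-4)²/(1.5 × 10^-5) = 4.87 × 10^-3 M

C₀ = 4.9 × 10^-3 M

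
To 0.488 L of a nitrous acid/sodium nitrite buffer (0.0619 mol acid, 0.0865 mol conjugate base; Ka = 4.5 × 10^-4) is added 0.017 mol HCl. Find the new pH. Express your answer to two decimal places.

After neutralization: n(HNO2) = 0.0789 mol, n(NO2-) = 0.0695 mol.
pKa = −log(4.5 × 10^-4) = 3.347
pH = pKa + log([A⁻]/[HA]) = 3.347 + log(0.0695/0.0789) = 3.347 -0.055

pH = 3.29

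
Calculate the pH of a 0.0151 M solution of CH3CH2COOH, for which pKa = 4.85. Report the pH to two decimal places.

pH = 3.34

CH3CH2COOH ⇌ CH3CH2COO- + H+
Ka = 10^(−4.85) = 1.41 × 10^-5
Ka = x²/(0.0151 − x) = 1.41 × 10^-5
Assume x ≪ 0.0151: x ≈ √(1.41 × 10^-5 × 0.0151) = 4.61 × 10^-4 M
pH = −log(4.61 × 10^-4) = 3.34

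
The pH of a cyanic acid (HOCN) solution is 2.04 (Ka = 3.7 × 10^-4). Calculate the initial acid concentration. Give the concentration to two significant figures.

[H+] = 10^(-2.04) = 9.12 × 10^-3 M = x
Ka = x²/(C₀ − x) ⇒ C₀ = x + x²/Ka
C₀ = 9.12 × 10^-3 + (9.12 × 10^-3)²/(3.7 × 10^-4) = 2.34 × 10^-1 M

C₀ = 2.3 × 10^-1 M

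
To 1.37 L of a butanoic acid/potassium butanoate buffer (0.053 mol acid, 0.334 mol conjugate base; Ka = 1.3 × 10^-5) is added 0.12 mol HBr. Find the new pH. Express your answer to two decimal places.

After neutralization: n(CH3(CH2)2COOH) = 0.173 mol, n(CH3(CH2)2COO-) = 0.214 mol.
pKa = −log(1.3 × 10^-5) = 4.886
Henderson–Hasselbalch with mole ratio 0.214/0.173: pH = 4.886 + (+0.092)

pH = 4.98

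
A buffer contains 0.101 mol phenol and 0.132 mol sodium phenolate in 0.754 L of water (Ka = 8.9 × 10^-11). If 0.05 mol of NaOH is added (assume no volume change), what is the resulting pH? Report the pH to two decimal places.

pH = 10.60

OH- converts C6H5OH to C6H5O-: C6H5OH → 0.051 mol, C6H5O- → 0.182 mol.
pKa = −log(8.9 × 10^-11) = 10.051
pH = pKa + log(n_C6H5O-/n_C6H5OH) = 10.051 + log(0.182/0.051) = 10.051 + (+0.553)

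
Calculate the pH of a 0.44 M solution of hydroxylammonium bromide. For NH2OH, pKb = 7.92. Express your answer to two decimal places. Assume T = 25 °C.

NH3OH+ is the conjugate acid of the weak base NH2OH.
Kb = 10^(−7.92) = 1.20 × 10^-8
Ka = Kw/Kb = 1.0×10^-14 / 1.20 × 10^-8 = 8.33 × 10^-7
Let x = [H+] at equilibrium. Ka = x²/(0.44 − x).
Neglecting x in the denominator: x = √(8.33 × 10^-7 × 0.44) = 6.05 × 10^-4 M
Check: 0.14% ionized — well under 5%, approximation valid.
pH = −log(6.05 × 10^-4) = 3.22

pH = 3.22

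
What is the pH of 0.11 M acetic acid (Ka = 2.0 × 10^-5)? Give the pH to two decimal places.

pH = 2.83

CH3COOH ⇌ CH3COO- + H+
From the ICE table, Ka = [H+]²/(0.11 − [H+]) = 2.0 × 10^-5.
Neglecting [H+] in the denominator: [H+] = √(2.0 × 10^-5 × 0.11) = 1.48 × 10^-3 M
([H+]/C₀ = 1.3% < 5%, so the approximation holds.)
pH = −log(1.48 × 10^-3) = 2.83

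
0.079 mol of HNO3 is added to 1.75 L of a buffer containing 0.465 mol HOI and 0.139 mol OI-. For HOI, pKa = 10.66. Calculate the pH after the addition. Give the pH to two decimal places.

Added H+ converts OI- to HOI: HOI → 0.544 mol, OI- → 0.06 mol.
pH = pKa + log(n_OI-/n_HOI) = 10.66 + log(0.06/0.544) = 10.66 + (-0.957)

pH = 9.70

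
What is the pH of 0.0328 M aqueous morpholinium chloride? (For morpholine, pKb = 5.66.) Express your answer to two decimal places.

C4H8ONH2+ is the conjugate acid of the weak base C4H8ONH.
Kb = 10^(−5.66) = 2.19 × 10^-6
Ka = Kw/Kb = 1.0×10^-14 / 2.19 × 10^-6 = 4.57 × 10^-9
Ka = [H+]²/(0.0328 − [H+]) = 4.57 × 10^-9
Neglecting [H+] in the denominator: [H+] = √(4.57 × 10^-9 × 0.0328) = 1.22 × 10^-5 M
([H+]/C₀ = 0.037% < 5%, so the approximation holds.)
pH = −log(1.22 × 10^-5) = 4.91

pH = 4.91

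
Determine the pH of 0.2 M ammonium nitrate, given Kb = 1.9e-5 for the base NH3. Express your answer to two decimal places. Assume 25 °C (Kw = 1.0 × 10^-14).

pH = 4.99

NH4+ is the conjugate acid of the weak base NH3.
Ka = Kw/Kb = 1.0×10^-14 / 1.9 × 10^-5 = 5.26 × 10^-10
Ka = [H+]²/(0.2 − [H+]) = 5.26 × 10^-10
Assume [H+] ≪ 0.2: [H+] ≈ √(5.26 × 10^-10 × 0.2) = 1.03 × 10^-5 M
Check: 0.0051% ionized — well under 5%, approximation valid.
pH = −log[H+] = −log(1.03 × 10^-5) = 4.99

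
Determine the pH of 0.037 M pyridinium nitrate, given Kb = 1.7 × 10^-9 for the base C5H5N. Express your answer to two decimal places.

pH = 3.33

C5H5NH+ is the conjugate acid of the weak base C5H5N.
Ka = Kw/Kb = 1.0×10^-14 / 1.7 × 10^-9 = 5.88 × 10^-6
Ka = [H+]²/(0.037 − [H+]) = 5.88 × 10^-6
Since Ka ≪ C₀, [H+] ≈ √(Ka·C₀) = 4.66 × 10^-4 M.
([H+]/C₀ = 1.3% < 5%, so the approximation holds.)
pH = −log(4.66 × 10^-4) = 3.33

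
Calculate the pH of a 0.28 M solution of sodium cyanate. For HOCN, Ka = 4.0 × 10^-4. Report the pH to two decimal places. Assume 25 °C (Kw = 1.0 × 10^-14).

OCN- is the conjugate base of the weak acid HOCN.
Kb = Kw/Ka = 1.0×10^-14 / 4.0 × 10^-4 = 2.50 × 10^-11
Kb = x²/(0.28 − x) = 2.50 × 10^-11
Neglecting x in the denominator: x = √(2.50 × 10^-11 × 0.28) = 2.65 × 10^-6 M
Check: 0.00094% ionized — well under 5%, approximation valid.
pOH = 5.58, so pH = 14.00 − pOH = 8.42

pH = 8.42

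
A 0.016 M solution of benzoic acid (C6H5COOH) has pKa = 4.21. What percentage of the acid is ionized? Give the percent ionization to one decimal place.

C6H5COOH ⇌ C6H5COO- + H+; let x = [H+] at equilibrium.
Ka = 10^(−4.21) = 6.17 × 10^-5
Ka = x²/(C₀ − x); solving the quadratic gives x = 9.63 × 10^-4 M.
Fraction ionized = 9.63 × 10^-4 / 0.016 = 0.0602 → 6.0%

6.0%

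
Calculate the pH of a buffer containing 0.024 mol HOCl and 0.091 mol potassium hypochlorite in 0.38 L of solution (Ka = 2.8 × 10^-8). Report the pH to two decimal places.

pH = 8.13

pKa = −log(2.8 × 10^-8) = 7.553
Henderson–Hasselbalch: pH = pKa + log([OCl-]/[HOCl]) = 7.553 + log(0.091/0.024)
pH = 7.553 + (+0.579) = 8.13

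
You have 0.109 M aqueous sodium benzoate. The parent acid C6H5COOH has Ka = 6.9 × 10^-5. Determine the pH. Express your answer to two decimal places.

pH = 8.60

C6H5COO- is the conjugate base of the weak acid C6H5COOH.
Kb = Kw/Ka = 1.0×10^-14 / 6.9 × 10^-5 = 1.45 × 10^-10
Kb = [OH-]²/(0.109 − [OH-]) = 1.45 × 10^-10
Assume [OH-] ≪ 0.109: [OH-] ≈ √(1.45 × 10^-10 × 0.109) = 3.98 × 10^-6 M
Check: 0.0036% ionized — well under 5%, approximation valid.
pOH = 5.40, so pH = 14.00 − pOH = 8.60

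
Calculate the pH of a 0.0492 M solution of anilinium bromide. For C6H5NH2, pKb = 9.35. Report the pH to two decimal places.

pH = 2.98

C6H5NH3+ is the conjugate acid of the weak base C6H5NH2.
Kb = 10^(−9.35) = 4.47 × 10^-10
Ka = Kw/Kb = 1.0×10^-14 / 4.47 × 10^-10 = 2.24 × 10^-5
From the ICE table, Ka = [H+]²/(0.0492 − [H+]) = 2.24 × 10^-5.
Assume [H+] ≪ 0.0492: [H+] ≈ √(2.24 × 10^-5 × 0.0492) = 1.05 × 10^-3 M
pH = −log(1.05 × 10^-3) = 2.98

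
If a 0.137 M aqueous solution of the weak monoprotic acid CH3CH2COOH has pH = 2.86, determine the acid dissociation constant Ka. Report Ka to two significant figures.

Ka = 1.4 × 10^-5

[H+] = 10^(-2.86) = 1.38 × 10^-3 M
At equilibrium [HA] = 0.137 − 1.38 × 10^-3 = 1.36 × 10^-1 M
Ka = [H+][A-]/[HA] = (1.38 × 10^-3)² / 1.36 × 10^-1 = 1.4 × 10^-5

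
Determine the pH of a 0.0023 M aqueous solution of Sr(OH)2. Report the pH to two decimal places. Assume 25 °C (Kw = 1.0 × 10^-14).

Sr(OH)2 is a strong base (each formula unit releases 2 OH-); [OH-] = 0.0046 M.
pOH = -log(0.0046) = 2.34
pH = 14.00 - 2.34 = 11.66

pH = 11.66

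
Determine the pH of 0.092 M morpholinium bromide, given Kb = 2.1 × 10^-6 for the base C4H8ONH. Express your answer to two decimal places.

pH = 4.68

C4H8ONH2+ is the conjugate acid of the weak base C4H8ONH.
Ka = Kw/Kb = 1.0×10^-14 / 2.1 × 10^-6 = 4.76 × 10^-9
Ka = [H+]²/(0.092 − [H+]) = 4.76 × 10^-9
Since Ka ≪ C₀, [H+] ≈ √(Ka·C₀) = 2.09 × 10^-5 M.
Check: 0.023% ionized — well under 5%, approximation valid.
pH = −log(2.09 × 10^-5) = 4.68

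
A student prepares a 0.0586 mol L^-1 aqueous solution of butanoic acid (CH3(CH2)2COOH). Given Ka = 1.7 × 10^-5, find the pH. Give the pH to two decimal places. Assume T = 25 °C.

CH3(CH2)2COOH ⇌ CH3(CH2)2COO- + H+
From the ICE table, Ka = [H+]²/(0.0586 − [H+]) = 1.7 × 10^-5.
Since Ka ≪ C₀, [H+] ≈ √(Ka·C₀) = 9.98 × 10^-4 M.
pH = −log(9.98 × 10^-4) = 3.00

pH = 3.00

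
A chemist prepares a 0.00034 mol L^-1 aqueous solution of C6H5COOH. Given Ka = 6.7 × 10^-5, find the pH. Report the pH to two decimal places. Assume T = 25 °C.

C6H5COOH ⇌ C6H5COO- + H+
Let x = [H+] at equilibrium. Ka = x²/(0.00034 − x).
Here C₀/Ka ≈ 5.07, so the small-x approximation fails. Use the quadratic:
x = [−6.7e-05 + √(6.7e-05² + 9.11e-08)]/2 = 1.21 × 10^-4 M
pH = −log(1.21 × 10^-4) = 3.92

pH = 3.92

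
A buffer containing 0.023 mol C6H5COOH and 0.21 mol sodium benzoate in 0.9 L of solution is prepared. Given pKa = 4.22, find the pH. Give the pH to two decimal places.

pH = 5.18

Henderson–Hasselbalch: pH = pKa + log([C6H5COO-]/[C6H5COOH]) = 4.22 + log(0.21/0.023)
pH = 4.22 + (+0.960) = 5.18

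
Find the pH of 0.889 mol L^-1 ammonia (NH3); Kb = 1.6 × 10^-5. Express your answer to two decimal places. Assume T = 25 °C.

pH = 11.58

NH3 + H2O ⇌ NH4+ + OH-
Kb = x²/(0.889 − x) = 1.6 × 10^-5
Since Kb ≪ C₀, x ≈ √(Kb·C₀) = 3.77 × 10^-3 M.
pOH = 2.42, so pH = 14.00 − pOH = 11.58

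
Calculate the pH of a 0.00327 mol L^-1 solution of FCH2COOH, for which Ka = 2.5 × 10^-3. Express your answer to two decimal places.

pH = 2.73

FCH2COOH ⇌ FCH2COO- + H+
Ka = x²/(0.00327 − x) = 2.5 × 10^-3
x is not negligible relative to C₀; solve x² + 0.0025·x − 8.18e-06 = 0.
x = [−0.0025 + √(0.0025² + 3.27e-05)]/2 = 1.87 × 10^-3 M
pH = −log[H+] = −log(1.87 × 10^-3) = 2.73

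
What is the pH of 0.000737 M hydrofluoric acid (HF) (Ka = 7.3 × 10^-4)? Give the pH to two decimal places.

pH = 3.34

HF ⇌ F- + H+
Let x = [H+] at equilibrium. Ka = x²/(0.000737 − x).
The 5% rule fails; solving x² + Ka·x − Ka·C₀ = 0 exactly:
x = [−0.00073 + √(0.00073² + 2.15e-06)]/2 = 4.54 × 10^-4 M
pH = −log(4.54 × 10^-4) = 3.34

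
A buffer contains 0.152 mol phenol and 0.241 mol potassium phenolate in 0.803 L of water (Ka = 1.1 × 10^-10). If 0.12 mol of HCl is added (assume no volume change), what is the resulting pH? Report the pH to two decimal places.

Added H+ converts C6H5O- to C6H5OH: C6H5OH → 0.272 mol, C6H5O- → 0.121 mol.
pKa = −log(1.1 × 10^-10) = 9.959
pH = pKa + log([A⁻]/[HA]) = 9.959 + log(0.121/0.272) = 9.959 -0.352

pH = 9.61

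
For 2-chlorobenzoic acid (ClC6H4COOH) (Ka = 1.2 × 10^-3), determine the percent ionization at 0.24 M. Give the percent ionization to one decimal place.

6.8%

ClC6H4COOH ⇌ ClC6H4COO- + H+; let x = [H+] at equilibrium.
Solve x² + 0.0012x − 0.000288 = 0 → x = 1.64 × 10^-2 M
Fraction ionized = 1.64 × 10^-2 / 0.24 = 0.0683 → 6.8%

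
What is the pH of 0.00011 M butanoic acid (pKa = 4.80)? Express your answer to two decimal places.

pH = 4.46

CH3(CH2)2COOH ⇌ CH3(CH2)2COO- + H+
Ka = 10^(−4.80) = 1.58 × 10^-5
Let x = [H+] at equilibrium. Ka = x²/(0.00011 − x).
The 5% rule fails; solving x² + Ka·x − Ka·C₀ = 0 exactly:
x = [−1.58e-05 + √(1.58e-05² + 6.95e-09)]/2 = 3.45 × 10^-5 M
pH = −log(3.45 × 10^-5) = 4.46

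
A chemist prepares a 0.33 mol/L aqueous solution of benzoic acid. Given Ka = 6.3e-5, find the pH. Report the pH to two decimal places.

C6H5COOH ⇌ C6H5COO- + H+
From the ICE table, Ka = [H+]²/(0.33 − [H+]) = 6.3 × 10^-5.
Assume [H+] ≪ 0.33: [H+] ≈ √(6.3 × 10^-5 × 0.33) = 4.56 × 10^-3 M
pH = −log(4.56 × 10^-3) = 2.34

pH = 2.34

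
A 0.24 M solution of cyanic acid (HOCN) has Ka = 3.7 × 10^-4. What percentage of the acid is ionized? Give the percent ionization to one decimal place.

HOCN ⇌ OCN- + H+; let x = [H+] at equilibrium.
x ≈ √(Ka·C₀) = √(3.7 × 10^-4 × 0.24) = 9.42 × 10^-3 M
Fraction ionized = 9.42 × 10^-3 / 0.24 = 0.0393 → 3.9%

3.9%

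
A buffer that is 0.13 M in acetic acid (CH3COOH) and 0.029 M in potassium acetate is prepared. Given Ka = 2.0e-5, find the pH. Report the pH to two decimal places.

pH = 4.05

pKa = −log(2.0 × 10^-5) = 4.699
pH = pKa + log([A⁻]/[HA]) = 4.699 + log(0.029/0.13)
pH = 4.699 + (-0.652) = 4.05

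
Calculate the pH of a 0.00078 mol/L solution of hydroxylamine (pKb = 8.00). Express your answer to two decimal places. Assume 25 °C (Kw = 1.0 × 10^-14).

NH2OH + H2O ⇌ NH3OH+ + OH-
Kb = 10^(−8.00) = 1.00 × 10^-8
From the ICE table, Kb = x²/(0.00078 − x) = 1.00 × 10^-8.
Since Kb ≪ C₀, x ≈ √(Kb·C₀) = 2.79 × 10^-6 M.
pOH = 5.55, so pH = 14.00 − pOH = 8.45

pH = 8.45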